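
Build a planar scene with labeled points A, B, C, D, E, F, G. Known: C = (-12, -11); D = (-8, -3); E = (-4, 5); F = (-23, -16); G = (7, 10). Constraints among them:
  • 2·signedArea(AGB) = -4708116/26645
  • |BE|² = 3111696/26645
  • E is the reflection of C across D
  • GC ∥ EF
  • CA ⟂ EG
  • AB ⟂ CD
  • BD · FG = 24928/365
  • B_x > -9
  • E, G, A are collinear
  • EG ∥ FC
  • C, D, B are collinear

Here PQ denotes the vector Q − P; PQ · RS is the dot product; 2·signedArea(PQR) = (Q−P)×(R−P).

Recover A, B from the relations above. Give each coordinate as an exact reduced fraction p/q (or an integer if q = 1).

A = (-1216/73, -55/73)
B = (-3224/365, -1703/365)

1. A_x = -1216/73  [E, G, A are collinear ∩ CA ⟂ EG]
2. A_y = -55/73  [E, G, A are collinear ∩ CA ⟂ EG]
   → A = (-1216/73, -55/73)
3. B_x = -3224/365  [C, D, B are collinear ∩ AB ⟂ CD]
4. B_y = -1703/365  [C, D, B are collinear ∩ AB ⟂ CD]
   → B = (-3224/365, -1703/365)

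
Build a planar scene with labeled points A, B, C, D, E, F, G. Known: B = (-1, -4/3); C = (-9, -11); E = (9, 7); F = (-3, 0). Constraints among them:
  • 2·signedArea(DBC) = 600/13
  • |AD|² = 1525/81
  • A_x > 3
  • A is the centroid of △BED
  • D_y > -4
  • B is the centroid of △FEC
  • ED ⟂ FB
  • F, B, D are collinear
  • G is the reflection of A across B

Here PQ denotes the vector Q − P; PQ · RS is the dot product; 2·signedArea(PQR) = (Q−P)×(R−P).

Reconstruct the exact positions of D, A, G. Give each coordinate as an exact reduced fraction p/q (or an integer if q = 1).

1. D_x = 27/13  [F, B, D are collinear ∩ ED ⟂ FB]
2. D_y = -44/13  [F, B, D are collinear ∩ ED ⟂ FB]
   → D = (27/13, -44/13)
3. A_x = 131/39  [A is the centroid of △BED]
4. A_y = 89/117  [A is the centroid of △BED]
   → A = (131/39, 89/117)
5. G_x = -209/39  [G is the reflection of A across B]
6. G_y = -401/117  [G is the reflection of A across B]
   → G = (-209/39, -401/117)

A = (131/39, 89/117)
D = (27/13, -44/13)
G = (-209/39, -401/117)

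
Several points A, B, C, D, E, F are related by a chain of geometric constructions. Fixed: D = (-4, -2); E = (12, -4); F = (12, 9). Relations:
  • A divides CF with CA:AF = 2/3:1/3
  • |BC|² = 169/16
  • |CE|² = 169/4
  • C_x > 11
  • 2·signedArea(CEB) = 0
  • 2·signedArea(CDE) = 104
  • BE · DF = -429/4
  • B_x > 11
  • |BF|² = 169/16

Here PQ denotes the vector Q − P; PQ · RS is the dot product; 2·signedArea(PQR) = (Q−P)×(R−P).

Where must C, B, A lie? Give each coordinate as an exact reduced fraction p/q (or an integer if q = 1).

A = (12, 41/6)
B = (12, 23/4)
C = (12, 5/2)

1. B_x = 12  [line -16·x + -11·y + 1021/4 = 0 ∩ |BF|² = 169/16]
2. B_y = 23/4  [line -16·x + -11·y + 1021/4 = 0 ∩ |BF|² = 169/16]
   → B = (12, 23/4)
3. C_x = 12  [2·signedArea(CEB) = 0 ∩ 2·signedArea(CDE) = 104]
4. C_y = 5/2  [2·signedArea(CEB) = 0 ∩ 2·signedArea(CDE) = 104]
   → C = (12, 5/2)
5. A_x = 12  [A divides CF with CA:AF = 2/3:1/3]
6. A_y = 41/6  [A divides CF with CA:AF = 2/3:1/3]
   → A = (12, 41/6)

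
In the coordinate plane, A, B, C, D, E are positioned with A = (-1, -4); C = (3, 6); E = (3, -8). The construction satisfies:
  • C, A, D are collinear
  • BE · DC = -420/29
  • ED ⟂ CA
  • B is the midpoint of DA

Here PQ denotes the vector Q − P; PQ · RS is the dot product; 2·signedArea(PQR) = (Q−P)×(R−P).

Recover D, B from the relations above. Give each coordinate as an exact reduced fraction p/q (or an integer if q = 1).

1. D_x = -53/29  [C, A, D are collinear ∩ ED ⟂ CA]
2. D_y = -176/29  [C, A, D are collinear ∩ ED ⟂ CA]
   → D = (-53/29, -176/29)
3. B_x = -41/29  [B is the midpoint of DA]
4. B_y = -146/29  [B is the midpoint of DA]
   → B = (-41/29, -146/29)

B = (-41/29, -146/29)
D = (-53/29, -176/29)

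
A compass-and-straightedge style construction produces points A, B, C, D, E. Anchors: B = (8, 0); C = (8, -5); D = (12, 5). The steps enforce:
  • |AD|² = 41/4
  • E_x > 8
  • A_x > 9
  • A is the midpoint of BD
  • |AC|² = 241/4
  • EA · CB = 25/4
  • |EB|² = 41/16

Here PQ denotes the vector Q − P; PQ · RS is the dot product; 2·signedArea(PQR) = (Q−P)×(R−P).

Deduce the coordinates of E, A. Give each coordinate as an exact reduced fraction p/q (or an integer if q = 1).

1. A_x = 10  [A is the midpoint of BD]
2. A_y = 5/2  [A is the midpoint of BD]
   → A = (10, 5/2)
3. E_y = 5/4  [EA · CB = 25/4]
4. E_x = 9  [|EB|² = 41/16]
   → E = (9, 5/4)

A = (10, 5/2)
E = (9, 5/4)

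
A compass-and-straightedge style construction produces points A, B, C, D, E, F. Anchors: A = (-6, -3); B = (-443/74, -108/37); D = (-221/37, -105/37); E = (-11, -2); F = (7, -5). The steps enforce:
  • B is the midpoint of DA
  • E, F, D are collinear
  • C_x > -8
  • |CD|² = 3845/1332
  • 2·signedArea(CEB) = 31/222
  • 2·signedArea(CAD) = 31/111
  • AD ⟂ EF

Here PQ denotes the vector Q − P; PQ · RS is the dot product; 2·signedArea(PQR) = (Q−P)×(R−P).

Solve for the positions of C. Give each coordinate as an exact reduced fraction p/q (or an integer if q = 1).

C = (-1699/222, -287/111)

1. C_x = -1699/222  [2·signedArea(CAD) = 31/111 ∩ 2·signedArea(CEB) = 31/222]
2. C_y = -287/111  [2·signedArea(CAD) = 31/111 ∩ 2·signedArea(CEB) = 31/222]
   → C = (-1699/222, -287/111)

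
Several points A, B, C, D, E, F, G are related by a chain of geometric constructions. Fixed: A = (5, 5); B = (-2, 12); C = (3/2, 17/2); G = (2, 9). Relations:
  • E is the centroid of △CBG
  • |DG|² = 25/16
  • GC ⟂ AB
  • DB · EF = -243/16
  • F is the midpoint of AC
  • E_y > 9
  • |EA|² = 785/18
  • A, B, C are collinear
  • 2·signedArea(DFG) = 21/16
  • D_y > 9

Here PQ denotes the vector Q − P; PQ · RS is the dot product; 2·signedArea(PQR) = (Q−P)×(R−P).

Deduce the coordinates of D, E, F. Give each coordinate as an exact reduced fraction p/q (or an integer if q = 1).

1. E_x = 1/2  [E is the centroid of △CBG]
2. E_y = 59/6  [E is the centroid of △CBG]
   → E = (1/2, 59/6)
3. F_x = 13/4  [F is the midpoint of AC]
4. F_y = 27/4  [F is the midpoint of AC]
   → F = (13/4, 27/4)
5. D_x = 1  [2·signedArea(DFG) = 21/16 ∩ DB · EF = -243/16]
6. D_y = 39/4  [2·signedArea(DFG) = 21/16 ∩ DB · EF = -243/16]
   → D = (1, 39/4)

D = (1, 39/4)
E = (1/2, 59/6)
F = (13/4, 27/4)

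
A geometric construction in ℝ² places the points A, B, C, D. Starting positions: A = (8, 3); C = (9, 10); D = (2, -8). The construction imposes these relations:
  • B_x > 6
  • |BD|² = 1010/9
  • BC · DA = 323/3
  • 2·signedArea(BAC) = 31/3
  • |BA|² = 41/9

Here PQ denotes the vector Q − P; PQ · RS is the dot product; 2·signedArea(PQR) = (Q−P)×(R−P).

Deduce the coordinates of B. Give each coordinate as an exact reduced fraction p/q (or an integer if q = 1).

B = (19/3, 5/3)

1. B_x = 19/3  [2·signedArea(BAC) = 31/3 ∩ BC · DA = 323/3]
2. B_y = 5/3  [2·signedArea(BAC) = 31/3 ∩ BC · DA = 323/3]
   → B = (19/3, 5/3)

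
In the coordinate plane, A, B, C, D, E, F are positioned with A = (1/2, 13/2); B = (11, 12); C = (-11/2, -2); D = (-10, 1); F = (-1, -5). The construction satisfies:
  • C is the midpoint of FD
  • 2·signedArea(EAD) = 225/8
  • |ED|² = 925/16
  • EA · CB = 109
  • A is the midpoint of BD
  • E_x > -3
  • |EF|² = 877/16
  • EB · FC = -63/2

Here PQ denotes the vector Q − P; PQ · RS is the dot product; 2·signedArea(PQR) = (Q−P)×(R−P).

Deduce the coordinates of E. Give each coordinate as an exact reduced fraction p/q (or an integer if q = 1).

1. E_x = -5/2  [2·signedArea(EAD) = 225/8 ∩ EA · CB = 109]
2. E_y = 9/4  [2·signedArea(EAD) = 225/8 ∩ EA · CB = 109]
   → E = (-5/2, 9/4)

E = (-5/2, 9/4)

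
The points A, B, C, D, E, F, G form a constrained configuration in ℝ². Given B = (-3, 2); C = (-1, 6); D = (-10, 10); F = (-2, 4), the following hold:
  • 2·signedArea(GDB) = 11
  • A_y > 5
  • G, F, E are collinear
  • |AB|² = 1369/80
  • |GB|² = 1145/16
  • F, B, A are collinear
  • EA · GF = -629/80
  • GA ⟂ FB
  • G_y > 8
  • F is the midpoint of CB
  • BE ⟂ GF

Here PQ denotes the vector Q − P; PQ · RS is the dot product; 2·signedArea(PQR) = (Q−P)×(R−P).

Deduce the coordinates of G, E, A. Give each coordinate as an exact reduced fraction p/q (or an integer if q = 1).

1. G_x = -31/4  [line 8·x + 7·y + -1 = 0 ∩ |GB|² = 1145/16]
2. G_y = 9  [line 8·x + 7·y + -1 = 0 ∩ |GB|² = 1145/16]
   → G = (-31/4, 9)
3. E_x = -1467/929  [G, F, E are collinear ∩ BE ⟂ GF]
4. E_y = 3376/929  [G, F, E are collinear ∩ BE ⟂ GF]
   → E = (-1467/929, 3376/929)
5. A_x = -23/20  [F, B, A are collinear ∩ GA ⟂ FB]
6. A_y = 57/10  [F, B, A are collinear ∩ GA ⟂ FB]
   → A = (-23/20, 57/10)

A = (-23/20, 57/10)
E = (-1467/929, 3376/929)
G = (-31/4, 9)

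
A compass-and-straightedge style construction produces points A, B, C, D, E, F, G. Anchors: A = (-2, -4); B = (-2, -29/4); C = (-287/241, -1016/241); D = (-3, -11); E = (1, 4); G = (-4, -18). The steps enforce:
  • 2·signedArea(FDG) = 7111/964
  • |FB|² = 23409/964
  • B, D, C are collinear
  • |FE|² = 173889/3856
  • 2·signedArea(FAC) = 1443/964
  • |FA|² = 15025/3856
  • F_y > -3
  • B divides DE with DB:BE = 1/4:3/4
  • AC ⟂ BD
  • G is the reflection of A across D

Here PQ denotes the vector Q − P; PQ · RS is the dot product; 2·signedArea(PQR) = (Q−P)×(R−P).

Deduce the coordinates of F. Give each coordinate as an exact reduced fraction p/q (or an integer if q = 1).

1. F_x = -176/241  [2·signedArea(FDG) = 7111/964 ∩ 2·signedArea(FAC) = 1443/964]
2. F_y = -2399/964  [2·signedArea(FDG) = 7111/964 ∩ 2·signedArea(FAC) = 1443/964]
   → F = (-176/241, -2399/964)

F = (-176/241, -2399/964)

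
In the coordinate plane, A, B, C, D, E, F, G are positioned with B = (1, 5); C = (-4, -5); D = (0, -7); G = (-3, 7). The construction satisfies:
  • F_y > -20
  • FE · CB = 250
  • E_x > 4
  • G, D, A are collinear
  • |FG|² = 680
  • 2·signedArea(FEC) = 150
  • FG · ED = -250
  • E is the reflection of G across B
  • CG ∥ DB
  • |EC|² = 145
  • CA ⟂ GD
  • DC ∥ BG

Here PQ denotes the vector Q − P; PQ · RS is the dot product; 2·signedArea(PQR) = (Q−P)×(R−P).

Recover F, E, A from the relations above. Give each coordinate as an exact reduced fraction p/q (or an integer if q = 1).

A = (-24/41, -175/41)
E = (5, 3)
F = (-1, -19)

1. E_x = 5  [E is the reflection of G across B]
2. E_y = 3  [E is the reflection of G across B]
   → E = (5, 3)
3. A_x = -24/41  [G, D, A are collinear ∩ CA ⟂ GD]
4. A_y = -175/41  [G, D, A are collinear ∩ CA ⟂ GD]
   → A = (-24/41, -175/41)
5. F_x = -1  [FE · CB = 250 ∩ 2·signedArea(FEC) = 150]
6. F_y = -19  [FE · CB = 250 ∩ 2·signedArea(FEC) = 150]
   → F = (-1, -19)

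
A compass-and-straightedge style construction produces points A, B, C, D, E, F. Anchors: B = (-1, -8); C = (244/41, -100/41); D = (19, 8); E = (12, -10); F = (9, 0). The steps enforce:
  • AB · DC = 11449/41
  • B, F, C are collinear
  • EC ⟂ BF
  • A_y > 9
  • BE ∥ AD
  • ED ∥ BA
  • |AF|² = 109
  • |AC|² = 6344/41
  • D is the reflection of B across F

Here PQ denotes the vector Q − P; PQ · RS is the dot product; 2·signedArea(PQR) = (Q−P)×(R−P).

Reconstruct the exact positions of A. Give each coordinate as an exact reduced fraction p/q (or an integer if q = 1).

1. A_x = 6  [BE ∥ AD ∩ ED ∥ BA]
2. A_y = 10  [BE ∥ AD ∩ ED ∥ BA]
   → A = (6, 10)

A = (6, 10)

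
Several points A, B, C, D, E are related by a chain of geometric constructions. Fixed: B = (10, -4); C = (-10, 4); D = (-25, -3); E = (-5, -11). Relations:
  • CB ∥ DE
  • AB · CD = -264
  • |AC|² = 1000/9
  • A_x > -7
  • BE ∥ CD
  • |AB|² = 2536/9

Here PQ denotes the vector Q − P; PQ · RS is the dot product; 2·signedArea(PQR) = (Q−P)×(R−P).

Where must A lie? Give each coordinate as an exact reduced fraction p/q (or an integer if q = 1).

A = (-20/3, -6)

1. A_x = -20/3  [line 15·x + 7·y + 142 = 0 ∩ |AC|² = 1000/9]
2. A_y = -6  [line 15·x + 7·y + 142 = 0 ∩ |AC|² = 1000/9]
   → A = (-20/3, -6)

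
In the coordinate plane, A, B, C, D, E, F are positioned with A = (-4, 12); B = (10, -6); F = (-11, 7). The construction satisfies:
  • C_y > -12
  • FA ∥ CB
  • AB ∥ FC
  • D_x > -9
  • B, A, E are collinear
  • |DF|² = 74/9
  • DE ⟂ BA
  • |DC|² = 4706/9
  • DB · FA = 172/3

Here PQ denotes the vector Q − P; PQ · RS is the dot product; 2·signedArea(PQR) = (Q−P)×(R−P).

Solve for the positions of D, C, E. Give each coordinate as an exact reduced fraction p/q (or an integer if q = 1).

C = (3, -11)
D = (-26/3, 26/3)
E = (-808/195, 792/65)

1. D_x = -26/3  [line -7·x + -5·y + -52/3 = 0 ∩ |DF|² = 74/9]
2. D_y = 26/3  [line -7·x + -5·y + -52/3 = 0 ∩ |DF|² = 74/9]
   → D = (-26/3, 26/3)
3. C_x = 3  [FA ∥ CB ∩ AB ∥ FC]
4. C_y = -11  [FA ∥ CB ∩ AB ∥ FC]
   → C = (3, -11)
5. E_x = -808/195  [B, A, E are collinear ∩ DE ⟂ BA]
6. E_y = 792/65  [B, A, E are collinear ∩ DE ⟂ BA]
   → E = (-808/195, 792/65)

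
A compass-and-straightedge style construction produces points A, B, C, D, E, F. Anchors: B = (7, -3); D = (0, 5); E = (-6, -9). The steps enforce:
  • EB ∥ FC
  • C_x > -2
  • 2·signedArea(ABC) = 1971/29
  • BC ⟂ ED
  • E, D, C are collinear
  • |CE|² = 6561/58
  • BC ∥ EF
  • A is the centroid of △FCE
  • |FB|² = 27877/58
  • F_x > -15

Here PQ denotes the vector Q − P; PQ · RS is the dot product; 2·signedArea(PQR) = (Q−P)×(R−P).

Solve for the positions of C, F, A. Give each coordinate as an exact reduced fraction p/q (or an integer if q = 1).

A = (-656/87, -130/29)
C = (-105/58, 45/58)
F = (-859/58, -303/58)

1. C_x = -105/58  [E, D, C are collinear ∩ BC ⟂ ED]
2. C_y = 45/58  [E, D, C are collinear ∩ BC ⟂ ED]
   → C = (-105/58, 45/58)
3. F_x = -859/58  [EB ∥ FC ∩ BC ∥ EF]
4. F_y = -303/58  [EB ∥ FC ∩ BC ∥ EF]
   → F = (-859/58, -303/58)
5. A_x = -656/87  [A is the centroid of △FCE]
6. A_y = -130/29  [A is the centroid of △FCE]
   → A = (-656/87, -130/29)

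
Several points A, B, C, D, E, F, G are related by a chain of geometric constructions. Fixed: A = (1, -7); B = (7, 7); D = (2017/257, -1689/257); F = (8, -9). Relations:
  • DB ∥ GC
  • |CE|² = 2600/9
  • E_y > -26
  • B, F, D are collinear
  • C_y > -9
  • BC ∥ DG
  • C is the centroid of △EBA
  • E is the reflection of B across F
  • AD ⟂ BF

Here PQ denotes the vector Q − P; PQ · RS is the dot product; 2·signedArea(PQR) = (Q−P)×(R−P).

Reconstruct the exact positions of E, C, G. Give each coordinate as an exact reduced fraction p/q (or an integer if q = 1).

C = (17/3, -25/3)
E = (9, -25)
G = (5023/771, -16889/771)

1. E_x = 9  [E is the reflection of B across F]
2. E_y = -25  [E is the reflection of B across F]
   → E = (9, -25)
3. C_x = 17/3  [C is the centroid of △EBA]
4. C_y = -25/3  [C is the centroid of △EBA]
   → C = (17/3, -25/3)
5. G_x = 5023/771  [DB ∥ GC ∩ BC ∥ DG]
6. G_y = -16889/771  [DB ∥ GC ∩ BC ∥ DG]
   → G = (5023/771, -16889/771)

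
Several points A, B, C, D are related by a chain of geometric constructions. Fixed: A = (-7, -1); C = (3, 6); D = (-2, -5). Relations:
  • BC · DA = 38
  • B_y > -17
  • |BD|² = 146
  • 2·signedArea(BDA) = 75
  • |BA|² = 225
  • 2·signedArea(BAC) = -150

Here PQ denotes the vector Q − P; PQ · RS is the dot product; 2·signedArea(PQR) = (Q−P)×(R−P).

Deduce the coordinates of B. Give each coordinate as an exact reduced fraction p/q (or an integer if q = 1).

B = (-7, -16)

1. B_x = -7  [2·signedArea(BAC) = -150 ∩ BC · DA = 38]
2. B_y = -16  [2·signedArea(BAC) = -150 ∩ BC · DA = 38]
   → B = (-7, -16)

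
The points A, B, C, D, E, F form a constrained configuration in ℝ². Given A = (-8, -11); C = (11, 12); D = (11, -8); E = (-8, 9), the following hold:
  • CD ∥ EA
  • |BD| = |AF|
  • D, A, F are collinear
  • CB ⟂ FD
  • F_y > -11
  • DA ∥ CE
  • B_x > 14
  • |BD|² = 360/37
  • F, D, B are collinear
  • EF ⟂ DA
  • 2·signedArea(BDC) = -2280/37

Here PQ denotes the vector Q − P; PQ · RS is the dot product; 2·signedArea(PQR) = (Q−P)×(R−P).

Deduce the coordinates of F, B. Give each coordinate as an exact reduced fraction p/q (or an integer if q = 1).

B = (521/37, -278/37)
F = (-182/37, -389/37)

1. F_x = -182/37  [D, A, F are collinear ∩ EF ⟂ DA]
2. F_y = -389/37  [D, A, F are collinear ∩ EF ⟂ DA]
   → F = (-182/37, -389/37)
3. B_x = 521/37  [F, D, B are collinear ∩ CB ⟂ FD]
4. B_y = -278/37  [F, D, B are collinear ∩ CB ⟂ FD]
   → B = (521/37, -278/37)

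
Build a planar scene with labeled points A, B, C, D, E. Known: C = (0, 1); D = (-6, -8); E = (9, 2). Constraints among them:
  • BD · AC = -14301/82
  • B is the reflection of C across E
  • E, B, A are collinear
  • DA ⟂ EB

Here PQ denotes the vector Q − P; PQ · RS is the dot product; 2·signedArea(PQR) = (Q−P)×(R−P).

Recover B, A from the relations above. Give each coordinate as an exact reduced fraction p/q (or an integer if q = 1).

A = (-567/82, 19/82)
B = (18, 3)

1. B_x = 18  [B is the reflection of C across E]
2. B_y = 3  [B is the reflection of C across E]
   → B = (18, 3)
3. A_x = -567/82  [E, B, A are collinear ∩ DA ⟂ EB]
4. A_y = 19/82  [E, B, A are collinear ∩ DA ⟂ EB]
   → A = (-567/82, 19/82)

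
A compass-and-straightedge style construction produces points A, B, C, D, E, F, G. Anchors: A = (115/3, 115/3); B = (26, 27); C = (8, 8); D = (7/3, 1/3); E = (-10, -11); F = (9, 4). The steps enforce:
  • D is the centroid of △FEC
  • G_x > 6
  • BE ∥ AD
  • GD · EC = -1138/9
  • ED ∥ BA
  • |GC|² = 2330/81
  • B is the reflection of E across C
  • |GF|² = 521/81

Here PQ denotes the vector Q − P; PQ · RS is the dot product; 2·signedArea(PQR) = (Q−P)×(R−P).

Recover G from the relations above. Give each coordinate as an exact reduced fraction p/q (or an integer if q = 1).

G = (61/9, 25/9)

1. G_x = 61/9  [line -18·x + -19·y + 1573/9 = 0 ∩ |GC|² = 2330/81]
2. G_y = 25/9  [line -18·x + -19·y + 1573/9 = 0 ∩ |GC|² = 2330/81]
   → G = (61/9, 25/9)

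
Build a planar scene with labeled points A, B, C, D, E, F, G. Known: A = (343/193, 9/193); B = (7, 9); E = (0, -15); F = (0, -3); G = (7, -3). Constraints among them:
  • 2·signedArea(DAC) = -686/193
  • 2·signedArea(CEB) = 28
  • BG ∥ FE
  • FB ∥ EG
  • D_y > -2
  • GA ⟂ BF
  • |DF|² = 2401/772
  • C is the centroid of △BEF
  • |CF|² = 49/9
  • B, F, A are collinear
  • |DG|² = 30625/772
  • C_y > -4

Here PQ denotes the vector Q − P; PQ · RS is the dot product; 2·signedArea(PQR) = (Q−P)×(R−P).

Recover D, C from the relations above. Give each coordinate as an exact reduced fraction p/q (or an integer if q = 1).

1. C_x = 7/3  [C is the centroid of △BEF]
2. C_y = -3  [C is the centroid of △BEF]
   → C = (7/3, -3)
3. D_x = 343/386  [line 588/193·x + 322/579·y + -364/193 = 0 ∩ |DF|² = 2401/772]
4. D_y = -285/193  [line 588/193·x + 322/579·y + -364/193 = 0 ∩ |DF|² = 2401/772]
   → D = (343/386, -285/193)

C = (7/3, -3)
D = (343/386, -285/193)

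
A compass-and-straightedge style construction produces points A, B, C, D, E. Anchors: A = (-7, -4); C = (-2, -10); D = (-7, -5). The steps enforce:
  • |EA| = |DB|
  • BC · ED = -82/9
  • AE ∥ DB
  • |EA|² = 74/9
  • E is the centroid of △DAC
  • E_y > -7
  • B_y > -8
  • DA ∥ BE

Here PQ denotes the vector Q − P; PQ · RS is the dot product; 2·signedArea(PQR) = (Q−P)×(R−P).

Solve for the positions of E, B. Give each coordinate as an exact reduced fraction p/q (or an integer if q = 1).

1. E_x = -16/3  [E is the centroid of △DAC]
2. E_y = -19/3  [E is the centroid of △DAC]
   → E = (-16/3, -19/3)
3. B_x = -16/3  [DA ∥ BE ∩ AE ∥ DB]
4. B_y = -22/3  [DA ∥ BE ∩ AE ∥ DB]
   → B = (-16/3, -22/3)

B = (-16/3, -22/3)
E = (-16/3, -19/3)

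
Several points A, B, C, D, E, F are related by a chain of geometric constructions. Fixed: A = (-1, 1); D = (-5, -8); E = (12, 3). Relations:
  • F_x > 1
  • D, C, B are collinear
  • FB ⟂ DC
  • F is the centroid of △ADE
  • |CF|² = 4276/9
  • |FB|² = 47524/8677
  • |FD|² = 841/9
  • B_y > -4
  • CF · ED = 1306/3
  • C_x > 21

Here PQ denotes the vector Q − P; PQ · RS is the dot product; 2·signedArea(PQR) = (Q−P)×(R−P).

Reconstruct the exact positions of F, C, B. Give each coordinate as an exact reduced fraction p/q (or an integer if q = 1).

B = (27382/8677, -87682/26031)
C = (22, 22/3)
F = (2, -4/3)

1. F_x = 2  [F is the centroid of △ADE]
2. F_y = -4/3  [F is the centroid of △ADE]
   → F = (2, -4/3)
3. C_x = 22  [line 17·x + 11·y + -1364/3 = 0 ∩ |CF|² = 4276/9]
4. C_y = 22/3  [line 17·x + 11·y + -1364/3 = 0 ∩ |CF|² = 4276/9]
   → C = (22, 22/3)
5. B_x = 27382/8677  [D, C, B are collinear ∩ FB ⟂ DC]
6. B_y = -87682/26031  [D, C, B are collinear ∩ FB ⟂ DC]
   → B = (27382/8677, -87682/26031)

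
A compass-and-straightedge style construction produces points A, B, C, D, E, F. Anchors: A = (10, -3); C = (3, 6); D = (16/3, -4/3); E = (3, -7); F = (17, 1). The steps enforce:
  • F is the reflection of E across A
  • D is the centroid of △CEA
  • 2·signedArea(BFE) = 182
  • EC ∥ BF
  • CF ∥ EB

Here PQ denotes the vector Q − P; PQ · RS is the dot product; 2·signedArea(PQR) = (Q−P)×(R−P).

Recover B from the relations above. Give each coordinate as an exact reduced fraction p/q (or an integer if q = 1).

B = (17, -12)

1. B_x = 17  [EC ∥ BF ∩ CF ∥ EB]
2. B_y = -12  [EC ∥ BF ∩ CF ∥ EB]
   → B = (17, -12)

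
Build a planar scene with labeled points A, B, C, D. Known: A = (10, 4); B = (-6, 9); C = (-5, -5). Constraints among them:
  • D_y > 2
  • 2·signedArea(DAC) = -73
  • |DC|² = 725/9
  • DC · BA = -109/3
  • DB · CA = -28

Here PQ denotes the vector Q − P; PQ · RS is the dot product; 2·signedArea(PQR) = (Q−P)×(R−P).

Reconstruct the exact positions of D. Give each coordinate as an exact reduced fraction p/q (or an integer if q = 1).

1. D_x = -1/3  [DC · BA = -109/3 ∩ DB · CA = -28]
2. D_y = 8/3  [DC · BA = -109/3 ∩ DB · CA = -28]
   → D = (-1/3, 8/3)

D = (-1/3, 8/3)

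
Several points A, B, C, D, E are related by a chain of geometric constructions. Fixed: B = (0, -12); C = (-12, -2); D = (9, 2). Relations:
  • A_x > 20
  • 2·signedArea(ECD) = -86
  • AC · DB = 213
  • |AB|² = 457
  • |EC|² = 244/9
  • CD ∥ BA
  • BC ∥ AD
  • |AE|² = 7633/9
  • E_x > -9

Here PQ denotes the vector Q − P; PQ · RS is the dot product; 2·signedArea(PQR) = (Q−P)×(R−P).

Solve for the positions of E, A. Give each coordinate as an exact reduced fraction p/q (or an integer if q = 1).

A = (21, -8)
E = (-8, -16/3)

1. E_x = -8  [line -4·x + 21·y + 80 = 0 ∩ |EC|² = 244/9]
2. E_y = -16/3  [line -4·x + 21·y + 80 = 0 ∩ |EC|² = 244/9]
   → E = (-8, -16/3)
3. A_x = 21  [BC ∥ AD ∩ CD ∥ BA]
4. A_y = -8  [BC ∥ AD ∩ CD ∥ BA]
   → A = (21, -8)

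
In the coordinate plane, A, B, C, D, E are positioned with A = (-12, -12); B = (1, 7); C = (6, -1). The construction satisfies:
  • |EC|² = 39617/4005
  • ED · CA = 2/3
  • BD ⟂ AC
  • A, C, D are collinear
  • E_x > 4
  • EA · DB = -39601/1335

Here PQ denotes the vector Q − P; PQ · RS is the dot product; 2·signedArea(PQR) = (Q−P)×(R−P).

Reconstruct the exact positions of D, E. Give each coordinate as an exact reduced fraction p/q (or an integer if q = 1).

1. D_x = 2634/445  [A, C, D are collinear ∩ BD ⟂ AC]
2. D_y = -467/445  [A, C, D are collinear ∩ BD ⟂ AC]
   → D = (2634/445, -467/445)
3. E_x = 5749/1335  [ED · CA = 2/3 ∩ EA · DB = -39601/1335]
4. E_y = 2203/1335  [ED · CA = 2/3 ∩ EA · DB = -39601/1335]
   → E = (5749/1335, 2203/1335)

D = (2634/445, -467/445)
E = (5749/1335, 2203/1335)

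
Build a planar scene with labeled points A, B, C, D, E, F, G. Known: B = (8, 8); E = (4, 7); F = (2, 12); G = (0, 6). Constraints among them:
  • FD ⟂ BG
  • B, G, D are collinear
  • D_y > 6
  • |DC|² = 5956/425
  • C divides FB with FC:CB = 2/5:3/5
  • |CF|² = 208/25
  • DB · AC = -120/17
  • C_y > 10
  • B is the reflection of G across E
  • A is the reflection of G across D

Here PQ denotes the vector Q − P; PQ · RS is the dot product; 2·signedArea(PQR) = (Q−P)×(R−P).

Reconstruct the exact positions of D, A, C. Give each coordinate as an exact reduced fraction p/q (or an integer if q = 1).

1. D_x = 56/17  [B, G, D are collinear ∩ FD ⟂ BG]
2. D_y = 116/17  [B, G, D are collinear ∩ FD ⟂ BG]
   → D = (56/17, 116/17)
3. A_x = 112/17  [A is the reflection of G across D]
4. A_y = 130/17  [A is the reflection of G across D]
   → A = (112/17, 130/17)
5. C_x = 22/5  [C divides FB with FC:CB = 2/5:3/5]
6. C_y = 52/5  [C divides FB with FC:CB = 2/5:3/5]
   → C = (22/5, 52/5)

A = (112/17, 130/17)
C = (22/5, 52/5)
D = (56/17, 116/17)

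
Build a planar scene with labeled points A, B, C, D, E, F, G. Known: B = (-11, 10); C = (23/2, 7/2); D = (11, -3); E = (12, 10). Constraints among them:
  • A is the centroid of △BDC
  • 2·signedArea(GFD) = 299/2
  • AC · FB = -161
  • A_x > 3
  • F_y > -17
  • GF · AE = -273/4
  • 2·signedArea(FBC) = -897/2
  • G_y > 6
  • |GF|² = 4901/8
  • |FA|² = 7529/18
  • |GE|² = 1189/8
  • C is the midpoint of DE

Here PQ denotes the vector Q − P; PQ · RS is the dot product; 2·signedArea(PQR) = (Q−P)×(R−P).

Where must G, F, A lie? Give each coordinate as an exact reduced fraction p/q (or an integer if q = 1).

1. A_x = 23/6  [A is the centroid of △BDC]
2. A_y = 7/2  [A is the centroid of △BDC]
   → A = (23/6, 7/2)
3. F_x = 10  [2·signedArea(FBC) = -897/2 ∩ AC · FB = -161]
4. F_y = -16  [2·signedArea(FBC) = -897/2 ∩ AC · FB = -161]
   → F = (10, -16)
5. G_x = 1/4  [2·signedArea(GFD) = 299/2 ∩ GF · AE = -273/4]
6. G_y = 27/4  [2·signedArea(GFD) = 299/2 ∩ GF · AE = -273/4]
   → G = (1/4, 27/4)

A = (23/6, 7/2)
F = (10, -16)
G = (1/4, 27/4)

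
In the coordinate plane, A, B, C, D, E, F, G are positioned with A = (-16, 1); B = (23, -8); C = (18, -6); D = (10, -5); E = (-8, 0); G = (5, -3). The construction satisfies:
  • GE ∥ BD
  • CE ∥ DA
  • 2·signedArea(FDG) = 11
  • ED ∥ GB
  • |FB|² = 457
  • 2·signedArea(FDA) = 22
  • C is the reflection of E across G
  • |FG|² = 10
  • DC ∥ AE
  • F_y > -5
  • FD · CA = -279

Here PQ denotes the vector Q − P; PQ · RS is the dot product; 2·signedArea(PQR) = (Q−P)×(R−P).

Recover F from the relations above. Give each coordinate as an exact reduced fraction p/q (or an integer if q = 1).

1. F_x = 2  [2·signedArea(FDA) = 22 ∩ FD · CA = -279]
2. F_y = -4  [2·signedArea(FDA) = 22 ∩ FD · CA = -279]
   → F = (2, -4)

F = (2, -4)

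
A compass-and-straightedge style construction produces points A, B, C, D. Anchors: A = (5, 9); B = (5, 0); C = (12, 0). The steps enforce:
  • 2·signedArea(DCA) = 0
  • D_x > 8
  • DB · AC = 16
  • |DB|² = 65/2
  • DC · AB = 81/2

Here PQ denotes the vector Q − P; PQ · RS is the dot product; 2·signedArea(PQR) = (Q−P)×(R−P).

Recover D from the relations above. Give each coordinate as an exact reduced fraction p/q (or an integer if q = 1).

1. D_x = 17/2  [2·signedArea(DCA) = 0 ∩ DB · AC = 16]
2. D_y = 9/2  [2·signedArea(DCA) = 0 ∩ DB · AC = 16]
   → D = (17/2, 9/2)

D = (17/2, 9/2)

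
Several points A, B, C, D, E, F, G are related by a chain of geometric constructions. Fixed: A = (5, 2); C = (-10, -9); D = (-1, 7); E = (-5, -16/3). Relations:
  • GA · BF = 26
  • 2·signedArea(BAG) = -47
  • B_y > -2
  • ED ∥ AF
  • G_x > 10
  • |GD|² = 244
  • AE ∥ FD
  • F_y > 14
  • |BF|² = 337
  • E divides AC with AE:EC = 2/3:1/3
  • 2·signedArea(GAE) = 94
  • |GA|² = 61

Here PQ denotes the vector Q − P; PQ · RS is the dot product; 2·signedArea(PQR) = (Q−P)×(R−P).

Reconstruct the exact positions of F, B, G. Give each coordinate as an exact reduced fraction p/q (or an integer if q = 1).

B = (0, -5/3)
F = (9, 43/3)
G = (11, -3)

1. F_x = 9  [AE ∥ FD ∩ ED ∥ AF]
2. F_y = 43/3  [AE ∥ FD ∩ ED ∥ AF]
   → F = (9, 43/3)
3. G_x = 11  [line 22/3·x + -10·y + -332/3 = 0 ∩ |GA|² = 61]
4. G_y = -3  [line 22/3·x + -10·y + -332/3 = 0 ∩ |GA|² = 61]
   → G = (11, -3)
5. B_x = 0  [2·signedArea(BAG) = -47 ∩ GA · BF = 26]
6. B_y = -5/3  [2·signedArea(BAG) = -47 ∩ GA · BF = 26]
   → B = (0, -5/3)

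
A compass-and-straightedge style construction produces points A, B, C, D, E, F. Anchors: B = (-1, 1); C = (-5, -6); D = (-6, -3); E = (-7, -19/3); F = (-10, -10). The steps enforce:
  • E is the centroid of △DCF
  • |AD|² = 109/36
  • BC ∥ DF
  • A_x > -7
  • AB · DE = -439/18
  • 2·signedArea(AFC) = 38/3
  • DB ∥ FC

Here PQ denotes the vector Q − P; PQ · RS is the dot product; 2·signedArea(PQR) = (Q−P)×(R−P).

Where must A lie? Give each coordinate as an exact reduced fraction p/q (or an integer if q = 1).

1. A_x = -13/2  [AB · DE = -439/18 ∩ 2·signedArea(AFC) = 38/3]
2. A_y = -14/3  [AB · DE = -439/18 ∩ 2·signedArea(AFC) = 38/3]
   → A = (-13/2, -14/3)

A = (-13/2, -14/3)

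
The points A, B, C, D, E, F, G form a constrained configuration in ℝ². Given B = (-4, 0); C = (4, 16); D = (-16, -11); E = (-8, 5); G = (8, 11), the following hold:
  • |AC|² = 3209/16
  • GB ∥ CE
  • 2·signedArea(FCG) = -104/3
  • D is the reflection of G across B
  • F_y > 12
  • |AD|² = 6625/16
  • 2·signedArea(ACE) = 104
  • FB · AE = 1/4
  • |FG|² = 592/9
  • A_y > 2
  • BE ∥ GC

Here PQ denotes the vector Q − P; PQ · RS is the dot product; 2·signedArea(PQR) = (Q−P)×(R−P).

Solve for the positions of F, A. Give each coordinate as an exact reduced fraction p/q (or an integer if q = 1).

1. F_x = 0  [line 5·x + 4·y + -148/3 = 0 ∩ |FG|² = 592/9]
2. F_y = 37/3  [line 5·x + 4·y + -148/3 = 0 ∩ |FG|² = 592/9]
   → F = (0, 37/3)
3. A_x = -1  [2·signedArea(ACE) = 104 ∩ FB · AE = 1/4]
4. A_y = 11/4  [2·signedArea(ACE) = 104 ∩ FB · AE = 1/4]
   → A = (-1, 11/4)

A = (-1, 11/4)
F = (0, 37/3)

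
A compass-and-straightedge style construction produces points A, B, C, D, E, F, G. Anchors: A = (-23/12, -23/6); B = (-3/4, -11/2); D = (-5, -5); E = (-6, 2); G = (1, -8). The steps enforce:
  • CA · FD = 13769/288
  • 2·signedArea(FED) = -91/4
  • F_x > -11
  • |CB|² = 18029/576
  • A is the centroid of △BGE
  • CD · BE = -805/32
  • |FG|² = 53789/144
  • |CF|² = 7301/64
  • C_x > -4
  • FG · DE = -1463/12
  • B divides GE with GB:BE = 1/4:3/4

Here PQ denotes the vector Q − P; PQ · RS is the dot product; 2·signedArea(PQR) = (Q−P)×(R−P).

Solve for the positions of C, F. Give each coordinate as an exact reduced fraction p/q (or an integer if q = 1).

1. C_x = -95/24  [line 21/4·x + -15/2·y + 445/32 = 0 ∩ |CB|² = 18029/576]
2. C_y = -11/12  [line 21/4·x + -15/2·y + 445/32 = 0 ∩ |CB|² = 18029/576]
   → C = (-95/24, -11/12)
3. F_x = -121/12  [CA · FD = 13769/288 ∩ 2·signedArea(FED) = -91/4]
4. F_y = 47/6  [CA · FD = 13769/288 ∩ 2·signedArea(FED) = -91/4]
   → F = (-121/12, 47/6)

C = (-95/24, -11/12)
F = (-121/12, 47/6)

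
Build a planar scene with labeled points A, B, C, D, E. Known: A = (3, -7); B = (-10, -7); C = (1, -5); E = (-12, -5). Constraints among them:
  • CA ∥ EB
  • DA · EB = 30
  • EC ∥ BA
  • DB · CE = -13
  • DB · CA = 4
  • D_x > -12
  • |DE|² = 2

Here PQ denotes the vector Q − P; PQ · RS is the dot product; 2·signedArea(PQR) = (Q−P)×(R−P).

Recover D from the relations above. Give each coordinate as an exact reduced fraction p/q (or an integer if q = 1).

1. D_x = -11  [DB · CE = -13 ∩ DB · CA = 4]
2. D_y = -6  [DB · CE = -13 ∩ DB · CA = 4]
   → D = (-11, -6)

D = (-11, -6)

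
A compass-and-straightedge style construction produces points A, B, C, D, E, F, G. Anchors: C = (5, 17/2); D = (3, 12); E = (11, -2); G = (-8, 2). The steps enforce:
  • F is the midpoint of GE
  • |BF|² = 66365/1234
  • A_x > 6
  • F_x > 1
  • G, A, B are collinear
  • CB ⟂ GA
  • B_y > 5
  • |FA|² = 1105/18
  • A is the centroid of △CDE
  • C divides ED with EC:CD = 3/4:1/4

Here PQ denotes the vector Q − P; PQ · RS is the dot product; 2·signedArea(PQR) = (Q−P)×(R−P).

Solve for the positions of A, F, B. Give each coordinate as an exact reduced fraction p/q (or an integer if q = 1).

1. A_x = 19/3  [A is the centroid of △CDE]
2. A_y = 37/6  [A is the centroid of △CDE]
   → A = (19/3, 37/6)
3. F_x = 3/2  [F is the midpoint of GE]
4. F_y = 0  [F is the midpoint of GE]
   → F = (3/2, 0)
5. B_x = 3535/617  [G, A, B are collinear ∩ CB ⟂ GA]
6. B_y = 7393/1234  [G, A, B are collinear ∩ CB ⟂ GA]
   → B = (3535/617, 7393/1234)

A = (19/3, 37/6)
B = (3535/617, 7393/1234)
F = (3/2, 0)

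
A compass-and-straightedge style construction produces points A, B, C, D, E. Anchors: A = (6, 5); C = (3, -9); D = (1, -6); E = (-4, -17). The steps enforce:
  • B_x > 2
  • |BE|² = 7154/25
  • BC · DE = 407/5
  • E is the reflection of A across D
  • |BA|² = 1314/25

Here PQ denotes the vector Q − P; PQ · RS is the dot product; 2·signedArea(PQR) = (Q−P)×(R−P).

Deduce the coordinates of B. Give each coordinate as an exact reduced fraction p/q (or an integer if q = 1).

1. B_x = 3  [line 5·x + 11·y + 13/5 = 0 ∩ |BA|² = 1314/25]
2. B_y = -8/5  [line 5·x + 11·y + 13/5 = 0 ∩ |BA|² = 1314/25]
   → B = (3, -8/5)

B = (3, -8/5)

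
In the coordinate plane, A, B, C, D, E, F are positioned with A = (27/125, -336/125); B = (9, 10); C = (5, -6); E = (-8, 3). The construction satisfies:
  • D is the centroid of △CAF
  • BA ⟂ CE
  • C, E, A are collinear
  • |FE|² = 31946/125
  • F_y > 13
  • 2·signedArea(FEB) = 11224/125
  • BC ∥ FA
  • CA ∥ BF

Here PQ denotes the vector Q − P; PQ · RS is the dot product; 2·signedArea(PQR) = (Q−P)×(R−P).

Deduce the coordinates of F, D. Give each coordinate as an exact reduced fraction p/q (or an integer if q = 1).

1. F_x = 527/125  [BC ∥ FA ∩ CA ∥ BF]
2. F_y = 1664/125  [BC ∥ FA ∩ CA ∥ BF]
   → F = (527/125, 1664/125)
3. D_x = 393/125  [D is the centroid of △CAF]
4. D_y = 578/375  [D is the centroid of △CAF]
   → D = (393/125, 578/375)

D = (393/125, 578/375)
F = (527/125, 1664/125)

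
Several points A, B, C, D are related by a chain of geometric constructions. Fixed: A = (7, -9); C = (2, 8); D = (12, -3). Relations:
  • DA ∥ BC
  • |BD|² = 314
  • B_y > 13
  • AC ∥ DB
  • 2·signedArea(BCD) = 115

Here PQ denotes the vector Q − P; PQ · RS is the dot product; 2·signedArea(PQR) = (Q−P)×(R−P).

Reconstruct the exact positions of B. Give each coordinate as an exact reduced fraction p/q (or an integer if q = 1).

1. B_x = 7  [DA ∥ BC ∩ AC ∥ DB]
2. B_y = 14  [DA ∥ BC ∩ AC ∥ DB]
   → B = (7, 14)

B = (7, 14)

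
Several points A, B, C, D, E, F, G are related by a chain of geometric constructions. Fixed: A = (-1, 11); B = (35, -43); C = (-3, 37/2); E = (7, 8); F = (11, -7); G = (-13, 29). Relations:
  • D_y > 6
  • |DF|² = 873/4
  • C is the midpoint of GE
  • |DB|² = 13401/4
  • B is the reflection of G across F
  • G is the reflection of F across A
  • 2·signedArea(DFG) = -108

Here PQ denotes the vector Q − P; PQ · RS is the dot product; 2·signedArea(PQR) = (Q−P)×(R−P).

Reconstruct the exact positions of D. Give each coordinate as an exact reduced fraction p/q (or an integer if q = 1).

1. D_x = 5  [line -36·x + -24·y + 336 = 0 ∩ |DB|² = 13401/4]
2. D_y = 13/2  [line -36·x + -24·y + 336 = 0 ∩ |DB|² = 13401/4]
   → D = (5, 13/2)

D = (5, 13/2)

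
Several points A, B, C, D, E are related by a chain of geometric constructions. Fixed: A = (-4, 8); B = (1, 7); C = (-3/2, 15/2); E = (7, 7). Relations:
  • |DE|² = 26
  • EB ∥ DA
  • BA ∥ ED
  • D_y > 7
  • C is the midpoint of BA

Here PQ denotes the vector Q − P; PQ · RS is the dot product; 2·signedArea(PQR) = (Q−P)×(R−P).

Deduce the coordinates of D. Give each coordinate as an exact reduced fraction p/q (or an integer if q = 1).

D = (2, 8)

1. D_x = 2  [EB ∥ DA ∩ BA ∥ ED]
2. D_y = 8  [EB ∥ DA ∩ BA ∥ ED]
   → D = (2, 8)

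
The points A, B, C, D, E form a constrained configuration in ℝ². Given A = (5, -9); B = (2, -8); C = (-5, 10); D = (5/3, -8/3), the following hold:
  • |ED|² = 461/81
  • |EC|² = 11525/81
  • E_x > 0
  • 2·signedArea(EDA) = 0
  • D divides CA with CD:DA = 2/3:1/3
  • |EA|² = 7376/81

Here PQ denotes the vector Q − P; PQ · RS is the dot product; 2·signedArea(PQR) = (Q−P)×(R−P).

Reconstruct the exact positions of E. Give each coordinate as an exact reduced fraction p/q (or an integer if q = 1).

1. E_x = 5/9  [line 19/3·x + 10/3·y + -5/3 = 0 ∩ |EC|² = 11525/81]
2. E_y = -5/9  [line 19/3·x + 10/3·y + -5/3 = 0 ∩ |EC|² = 11525/81]
   → E = (5/9, -5/9)

E = (5/9, -5/9)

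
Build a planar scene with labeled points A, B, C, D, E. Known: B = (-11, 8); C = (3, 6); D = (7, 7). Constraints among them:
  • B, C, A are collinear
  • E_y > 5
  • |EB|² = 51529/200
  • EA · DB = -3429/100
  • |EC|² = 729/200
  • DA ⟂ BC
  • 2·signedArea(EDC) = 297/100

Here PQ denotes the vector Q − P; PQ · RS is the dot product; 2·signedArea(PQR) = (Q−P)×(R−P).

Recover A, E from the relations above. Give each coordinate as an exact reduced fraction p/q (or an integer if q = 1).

1. A_x = 339/50  [B, C, A are collinear ∩ DA ⟂ BC]
2. A_y = 273/50  [B, C, A are collinear ∩ DA ⟂ BC]
   → A = (339/50, 273/50)
3. E_x = 489/100  [EA · DB = -3429/100 ∩ 2·signedArea(EDC) = 297/100]
4. E_y = 573/100  [EA · DB = -3429/100 ∩ 2·signedArea(EDC) = 297/100]
   → E = (489/100, 573/100)

A = (339/50, 273/50)
E = (489/100, 573/100)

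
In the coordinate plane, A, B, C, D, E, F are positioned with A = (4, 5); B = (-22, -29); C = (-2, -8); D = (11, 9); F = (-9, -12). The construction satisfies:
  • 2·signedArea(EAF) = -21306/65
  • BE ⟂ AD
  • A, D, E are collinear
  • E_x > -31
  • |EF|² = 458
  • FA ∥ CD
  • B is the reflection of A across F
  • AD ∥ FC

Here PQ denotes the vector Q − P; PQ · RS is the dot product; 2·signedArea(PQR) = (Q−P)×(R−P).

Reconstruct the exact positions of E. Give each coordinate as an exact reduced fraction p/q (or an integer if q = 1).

1. E_x = -1966/65  [A, D, E are collinear ∩ BE ⟂ AD]
2. E_y = -947/65  [A, D, E are collinear ∩ BE ⟂ AD]
   → E = (-1966/65, -947/65)

E = (-1966/65, -947/65)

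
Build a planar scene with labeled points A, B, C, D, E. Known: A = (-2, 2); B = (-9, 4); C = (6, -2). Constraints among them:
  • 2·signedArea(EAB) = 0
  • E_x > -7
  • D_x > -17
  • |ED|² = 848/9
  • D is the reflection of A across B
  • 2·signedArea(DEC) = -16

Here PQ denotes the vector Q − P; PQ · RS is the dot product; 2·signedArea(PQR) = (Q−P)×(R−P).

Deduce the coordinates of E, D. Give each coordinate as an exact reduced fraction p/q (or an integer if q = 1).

1. D_x = -16  [D is the reflection of A across B]
2. D_y = 6  [D is the reflection of A across B]
   → D = (-16, 6)
3. E_x = -20/3  [2·signedArea(EAB) = 0 ∩ 2·signedArea(DEC) = -16]
4. E_y = 10/3  [2·signedArea(EAB) = 0 ∩ 2·signedArea(DEC) = -16]
   → E = (-20/3, 10/3)

D = (-16, 6)
E = (-20/3, 10/3)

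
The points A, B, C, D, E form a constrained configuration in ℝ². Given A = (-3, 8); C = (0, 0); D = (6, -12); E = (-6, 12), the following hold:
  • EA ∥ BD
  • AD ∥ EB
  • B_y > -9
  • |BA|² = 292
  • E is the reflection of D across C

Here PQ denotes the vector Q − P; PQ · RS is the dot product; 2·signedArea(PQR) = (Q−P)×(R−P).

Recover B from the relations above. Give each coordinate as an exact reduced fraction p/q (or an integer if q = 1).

B = (3, -8)

1. B_x = 3  [EA ∥ BD ∩ AD ∥ EB]
2. B_y = -8  [EA ∥ BD ∩ AD ∥ EB]
   → B = (3, -8)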